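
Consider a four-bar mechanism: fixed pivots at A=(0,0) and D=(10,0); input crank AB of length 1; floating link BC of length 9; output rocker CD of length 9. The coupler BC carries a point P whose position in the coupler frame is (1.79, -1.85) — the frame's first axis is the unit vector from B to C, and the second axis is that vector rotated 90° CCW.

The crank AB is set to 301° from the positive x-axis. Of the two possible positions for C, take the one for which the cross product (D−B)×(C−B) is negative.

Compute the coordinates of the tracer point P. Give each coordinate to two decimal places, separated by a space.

0.12 -3.40

A=(0,0), D=(10.00,0)
B = A + 1.00·(cos301°, sin301°) = (0.5150, -0.8572)
|BD| = 9.5236
circle(B,9.00) ∩ circle(D,9.00): a=4.7618, h=7.6371
  candidates: C₊=(4.5701,7.1775) cross=72.733; C₋=(5.9449,-8.0347) cross=-72.733
  mode - wants cross < 0 → take C=(5.9449,-8.0347) (cross=-72.733)
ex = (C−B)/|BC| = (0.6033,-0.7975); ey = (0.7975,0.6033)
P = B + 1.79·ex + -1.85·ey = (0.1196,-3.4008)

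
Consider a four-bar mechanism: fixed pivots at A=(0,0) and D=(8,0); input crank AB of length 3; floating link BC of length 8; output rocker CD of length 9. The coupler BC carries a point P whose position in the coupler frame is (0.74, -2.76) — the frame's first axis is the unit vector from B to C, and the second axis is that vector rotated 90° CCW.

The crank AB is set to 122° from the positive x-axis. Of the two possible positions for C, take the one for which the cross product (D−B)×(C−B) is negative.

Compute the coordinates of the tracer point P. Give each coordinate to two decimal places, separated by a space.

A=(0,0), D=(8.00,0)
B = A + 3.00·(cos122°, sin122°) = (-1.5898, 2.5441)
|BD| = 9.9215
circle(B,8.00) ∩ circle(D,9.00): a=4.1040, h=6.8671
  candidates: C₊=(4.1380,8.1292) cross=68.132; C₋=(0.6161,-5.1457) cross=-68.132
  mode - wants cross < 0 → take C=(0.6161,-5.1457) (cross=-68.132)
ex = (C−B)/|BC| = (0.2757,-0.9612); ey = (0.9612,0.2757)
P = B + 0.74·ex + -2.76·ey = (-4.0387,1.0718)

-4.04 1.07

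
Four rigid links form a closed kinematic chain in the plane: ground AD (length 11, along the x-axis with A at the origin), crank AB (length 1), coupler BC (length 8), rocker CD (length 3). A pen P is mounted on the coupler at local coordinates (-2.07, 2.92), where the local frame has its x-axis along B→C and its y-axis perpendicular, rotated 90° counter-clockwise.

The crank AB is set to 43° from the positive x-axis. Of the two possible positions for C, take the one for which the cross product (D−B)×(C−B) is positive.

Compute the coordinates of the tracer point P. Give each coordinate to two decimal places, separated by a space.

A=(0,0), D=(11.00,0)
B = A + 1.00·(cos43°, sin43°) = (0.7314, 0.6820)
|BD| = 10.2913
circle(B,8.00) ∩ circle(D,3.00): a=7.8178, h=1.6976
  candidates: C₊=(8.6445,1.8578) cross=17.471; C₋=(8.4195,-1.5300) cross=-17.471
  mode + wants cross > 0 → take C=(8.6445,1.8578) (cross=17.471)
ex = (C−B)/|BC| = (0.9891,0.1470); ey = (-0.1470,0.9891)
P = B + -2.07·ex + 2.92·ey = (-1.7453,3.2660)

-1.75 3.27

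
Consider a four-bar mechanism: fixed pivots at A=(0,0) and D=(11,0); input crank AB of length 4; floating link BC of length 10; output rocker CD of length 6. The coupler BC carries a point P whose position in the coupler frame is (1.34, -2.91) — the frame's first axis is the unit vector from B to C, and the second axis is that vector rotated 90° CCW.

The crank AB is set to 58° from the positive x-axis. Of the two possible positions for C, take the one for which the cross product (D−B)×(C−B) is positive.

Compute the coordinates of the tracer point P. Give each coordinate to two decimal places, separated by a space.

A=(0,0), D=(11.00,0)
B = A + 4.00·(cos58°, sin58°) = (2.1197, 3.3922)
|BD| = 9.5062
circle(B,10.00) ∩ circle(D,6.00): a=8.1193, h=5.8375
  candidates: C₊=(11.7875,5.9481) cross=55.492; C₋=(7.6214,-4.9583) cross=-55.492
  mode + wants cross > 0 → take C=(11.7875,5.9481) (cross=55.492)
ex = (C−B)/|BC| = (0.9668,0.2556); ey = (-0.2556,0.9668)
P = B + 1.34·ex + -2.91·ey = (4.1589,0.9213)

4.16 0.92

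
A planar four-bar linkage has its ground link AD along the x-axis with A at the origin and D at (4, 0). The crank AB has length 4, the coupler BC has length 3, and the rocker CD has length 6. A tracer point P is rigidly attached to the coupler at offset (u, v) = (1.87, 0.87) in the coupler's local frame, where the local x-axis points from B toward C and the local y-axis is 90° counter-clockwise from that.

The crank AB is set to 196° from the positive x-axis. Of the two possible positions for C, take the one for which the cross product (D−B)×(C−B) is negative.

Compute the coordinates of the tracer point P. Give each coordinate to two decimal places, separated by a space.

A=(0,0), D=(4.00,0)
B = A + 4.00·(cos196°, sin196°) = (-3.8450, -1.1025)
|BD| = 7.9221
circle(B,3.00) ∩ circle(D,6.00): a=2.2570, h=1.9764
  candidates: C₊=(-1.8851,1.1687) cross=15.657; C₋=(-1.3350,-2.7456) cross=-15.657
  mode - wants cross < 0 → take C=(-1.3350,-2.7456) (cross=-15.657)
ex = (C−B)/|BC| = (0.8367,-0.5477); ey = (0.5477,0.8367)
P = B + 1.87·ex + 0.87·ey = (-1.8040,-1.3988)

-1.80 -1.40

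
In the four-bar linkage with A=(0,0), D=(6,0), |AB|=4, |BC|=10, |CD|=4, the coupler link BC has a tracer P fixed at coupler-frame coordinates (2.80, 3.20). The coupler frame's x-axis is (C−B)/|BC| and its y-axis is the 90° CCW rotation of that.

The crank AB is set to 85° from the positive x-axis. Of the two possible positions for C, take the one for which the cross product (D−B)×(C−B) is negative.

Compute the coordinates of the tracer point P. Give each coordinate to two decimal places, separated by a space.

4.59 3.69

A=(0,0), D=(6.00,0)
B = A + 4.00·(cos85°, sin85°) = (0.3486, 3.9848)
|BD| = 6.9149
circle(B,10.00) ∩ circle(D,4.00): a=9.5313, h=3.0257
  candidates: C₊=(9.8818,0.9651) cross=20.923; C₋=(6.3947,-3.9805) cross=-20.923
  mode - wants cross < 0 → take C=(6.3947,-3.9805) (cross=-20.923)
ex = (C−B)/|BC| = (0.6046,-0.7965); ey = (0.7965,0.6046)
P = B + 2.80·ex + 3.20·ey = (4.5904,3.6892)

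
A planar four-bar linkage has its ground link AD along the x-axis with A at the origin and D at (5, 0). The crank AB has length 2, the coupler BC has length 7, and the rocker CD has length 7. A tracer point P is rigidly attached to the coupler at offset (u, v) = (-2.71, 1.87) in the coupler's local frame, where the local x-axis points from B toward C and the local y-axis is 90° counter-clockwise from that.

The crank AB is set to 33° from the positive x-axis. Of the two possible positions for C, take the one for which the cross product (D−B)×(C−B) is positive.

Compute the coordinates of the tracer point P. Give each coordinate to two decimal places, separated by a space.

-1.36 -0.19

A=(0,0), D=(5.00,0)
B = A + 2.00·(cos33°, sin33°) = (1.6773, 1.0893)
|BD| = 3.4967
circle(B,7.00) ∩ circle(D,7.00): a=1.7483, h=6.7782
  candidates: C₊=(5.4502,6.9855) cross=23.701; C₋=(1.2271,-5.8962) cross=-23.701
  mode + wants cross > 0 → take C=(5.4502,6.9855) (cross=23.701)
ex = (C−B)/|BC| = (0.5390,0.8423); ey = (-0.8423,0.5390)
P = B + -2.71·ex + 1.87·ey = (-1.3584,-0.1855)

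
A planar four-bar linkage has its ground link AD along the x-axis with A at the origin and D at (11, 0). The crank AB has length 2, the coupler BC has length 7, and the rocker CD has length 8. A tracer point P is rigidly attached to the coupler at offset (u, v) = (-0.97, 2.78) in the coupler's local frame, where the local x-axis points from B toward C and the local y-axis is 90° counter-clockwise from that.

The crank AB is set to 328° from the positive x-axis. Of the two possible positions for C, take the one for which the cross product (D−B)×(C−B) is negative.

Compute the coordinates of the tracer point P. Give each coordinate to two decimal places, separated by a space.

3.19 1.47

A=(0,0), D=(11.00,0)
B = A + 2.00·(cos328°, sin328°) = (1.6961, -1.0598)
|BD| = 9.3641
circle(B,7.00) ∩ circle(D,8.00): a=3.8811, h=5.8256
  candidates: C₊=(4.8929,5.1675) cross=54.551; C₋=(6.2116,-6.4087) cross=-54.551
  mode - wants cross < 0 → take C=(6.2116,-6.4087) (cross=-54.551)
ex = (C−B)/|BC| = (0.6451,-0.7641); ey = (0.7641,0.6451)
P = B + -0.97·ex + 2.78·ey = (3.1946,1.4747)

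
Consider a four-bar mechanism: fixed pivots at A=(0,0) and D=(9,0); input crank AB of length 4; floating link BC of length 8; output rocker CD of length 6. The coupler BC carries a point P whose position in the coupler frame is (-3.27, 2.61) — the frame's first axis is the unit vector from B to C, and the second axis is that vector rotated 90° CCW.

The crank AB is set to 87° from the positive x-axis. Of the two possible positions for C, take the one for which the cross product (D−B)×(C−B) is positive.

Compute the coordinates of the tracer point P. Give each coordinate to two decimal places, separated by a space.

A=(0,0), D=(9.00,0)
B = A + 4.00·(cos87°, sin87°) = (0.2093, 3.9945)
|BD| = 9.6557
circle(B,8.00) ∩ circle(D,6.00): a=6.2778, h=4.9588
  candidates: C₊=(7.9761,5.9120) cross=47.881; C₋=(3.8733,-3.1171) cross=-47.881
  mode + wants cross > 0 → take C=(7.9761,5.9120) (cross=47.881)
ex = (C−B)/|BC| = (0.9709,0.2397); ey = (-0.2397,0.9709)
P = B + -3.27·ex + 2.61·ey = (-3.5909,5.7447)

-3.59 5.74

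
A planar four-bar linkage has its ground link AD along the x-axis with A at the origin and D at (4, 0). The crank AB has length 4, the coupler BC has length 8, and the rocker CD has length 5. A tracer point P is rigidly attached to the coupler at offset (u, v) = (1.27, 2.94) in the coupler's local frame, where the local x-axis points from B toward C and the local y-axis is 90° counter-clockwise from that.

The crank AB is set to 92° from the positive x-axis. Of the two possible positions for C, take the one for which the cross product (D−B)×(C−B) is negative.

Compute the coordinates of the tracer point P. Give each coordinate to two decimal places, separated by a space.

A=(0,0), D=(4.00,0)
B = A + 4.00·(cos92°, sin92°) = (-0.1396, 3.9976)
|BD| = 5.7547
circle(B,8.00) ∩ circle(D,5.00): a=6.2659, h=4.9738
  candidates: C₊=(7.8228,3.2228) cross=28.623; C₋=(0.9126,-3.9329) cross=-28.623
  mode - wants cross < 0 → take C=(0.9126,-3.9329) (cross=-28.623)
ex = (C−B)/|BC| = (0.1315,-0.9913); ey = (0.9913,0.1315)
P = B + 1.27·ex + 2.94·ey = (2.9419,3.1253)

2.94 3.13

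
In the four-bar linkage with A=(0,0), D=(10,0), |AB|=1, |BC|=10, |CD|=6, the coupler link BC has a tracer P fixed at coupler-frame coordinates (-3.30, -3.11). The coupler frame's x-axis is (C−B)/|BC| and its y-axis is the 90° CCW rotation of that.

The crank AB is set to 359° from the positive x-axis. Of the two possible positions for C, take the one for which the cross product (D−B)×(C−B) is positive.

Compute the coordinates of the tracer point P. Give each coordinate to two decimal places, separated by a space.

0.19 -4.48

A=(0,0), D=(10.00,0)
B = A + 1.00·(cos359°, sin359°) = (0.9998, -0.0175)
|BD| = 9.0002
circle(B,10.00) ∩ circle(D,6.00): a=8.0556, h=5.9252
  candidates: C₊=(9.0439,5.9233) cross=53.328; C₋=(9.0669,-5.9270) cross=-53.328
  mode + wants cross > 0 → take C=(9.0439,5.9233) (cross=53.328)
ex = (C−B)/|BC| = (0.8044,0.5941); ey = (-0.5941,0.8044)
P = B + -3.30·ex + -3.11·ey = (0.1929,-4.4796)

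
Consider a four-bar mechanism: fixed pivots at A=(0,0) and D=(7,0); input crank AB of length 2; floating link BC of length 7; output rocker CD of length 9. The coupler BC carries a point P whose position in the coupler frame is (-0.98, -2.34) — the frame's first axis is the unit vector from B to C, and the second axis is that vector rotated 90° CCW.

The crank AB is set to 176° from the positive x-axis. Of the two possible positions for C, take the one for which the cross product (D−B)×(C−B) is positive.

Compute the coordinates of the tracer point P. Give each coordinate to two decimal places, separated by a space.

-0.25 -1.70

A=(0,0), D=(7.00,0)
B = A + 2.00·(cos176°, sin176°) = (-1.9951, 0.1395)
|BD| = 8.9962
circle(B,7.00) ∩ circle(D,9.00): a=2.7196, h=6.4501
  candidates: C₊=(0.8242,6.5467) cross=58.027; C₋=(0.6241,-6.3520) cross=-58.027
  mode + wants cross > 0 → take C=(0.8242,6.5467) (cross=58.027)
ex = (C−B)/|BC| = (0.4028,0.9153); ey = (-0.9153,0.4028)
P = B + -0.98·ex + -2.34·ey = (-0.2480,-1.6999)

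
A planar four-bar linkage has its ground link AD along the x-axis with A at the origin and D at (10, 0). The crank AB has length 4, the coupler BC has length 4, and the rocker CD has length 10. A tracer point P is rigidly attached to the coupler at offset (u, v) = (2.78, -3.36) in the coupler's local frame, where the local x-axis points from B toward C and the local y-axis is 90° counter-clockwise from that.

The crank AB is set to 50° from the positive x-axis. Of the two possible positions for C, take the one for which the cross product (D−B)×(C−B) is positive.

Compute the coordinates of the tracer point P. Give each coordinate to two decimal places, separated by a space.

6.15 5.55

A=(0,0), D=(10.00,0)
B = A + 4.00·(cos50°, sin50°) = (2.5712, 3.0642)
|BD| = 8.0360
circle(B,4.00) ∩ circle(D,10.00): a=-1.2085, h=3.8131
  candidates: C₊=(2.9079,7.0500) cross=30.642; C₋=(-0.0000,0.0000) cross=-30.642
  mode + wants cross > 0 → take C=(2.9079,7.0500) (cross=30.642)
ex = (C−B)/|BC| = (0.0842,0.9964); ey = (-0.9964,0.0842)
P = B + 2.78·ex + -3.36·ey = (6.1533,5.5514)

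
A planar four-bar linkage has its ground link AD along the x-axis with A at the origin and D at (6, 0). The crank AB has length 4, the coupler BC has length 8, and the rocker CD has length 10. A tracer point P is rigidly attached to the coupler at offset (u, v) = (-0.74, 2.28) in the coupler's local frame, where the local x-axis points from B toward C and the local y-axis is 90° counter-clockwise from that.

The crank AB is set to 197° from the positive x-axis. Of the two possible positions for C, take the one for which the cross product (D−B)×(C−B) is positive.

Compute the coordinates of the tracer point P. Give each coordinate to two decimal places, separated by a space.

A=(0,0), D=(6.00,0)
B = A + 4.00·(cos197°, sin197°) = (-3.8252, -1.1695)
|BD| = 9.8946
circle(B,8.00) ∩ circle(D,10.00): a=3.1281, h=7.3631
  candidates: C₊=(-1.5893,6.5117) cross=72.855; C₋=(0.1512,-8.1112) cross=-72.855
  mode + wants cross > 0 → take C=(-1.5893,6.5117) (cross=72.855)
ex = (C−B)/|BC| = (0.2795,0.9601); ey = (-0.9601,0.2795)
P = B + -0.74·ex + 2.28·ey = (-6.2212,-1.2428)

-6.22 -1.24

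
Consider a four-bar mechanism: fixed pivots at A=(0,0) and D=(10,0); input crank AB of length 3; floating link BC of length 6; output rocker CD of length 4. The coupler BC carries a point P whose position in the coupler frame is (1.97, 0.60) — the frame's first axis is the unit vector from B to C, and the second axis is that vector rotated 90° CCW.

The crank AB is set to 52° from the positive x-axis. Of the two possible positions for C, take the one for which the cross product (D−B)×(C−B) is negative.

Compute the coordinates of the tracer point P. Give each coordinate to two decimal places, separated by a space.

3.72 1.51

A=(0,0), D=(10.00,0)
B = A + 3.00·(cos52°, sin52°) = (1.8470, 2.3640)
|BD| = 8.4888
circle(B,6.00) ∩ circle(D,4.00): a=5.4224, h=2.5685
  candidates: C₊=(7.7702,3.3208) cross=21.804; C₋=(6.3396,-1.6129) cross=-21.804
  mode - wants cross < 0 → take C=(6.3396,-1.6129) (cross=-21.804)
ex = (C−B)/|BC| = (0.7488,-0.6628); ey = (0.6628,0.7488)
P = B + 1.97·ex + 0.60·ey = (3.7198,1.5075)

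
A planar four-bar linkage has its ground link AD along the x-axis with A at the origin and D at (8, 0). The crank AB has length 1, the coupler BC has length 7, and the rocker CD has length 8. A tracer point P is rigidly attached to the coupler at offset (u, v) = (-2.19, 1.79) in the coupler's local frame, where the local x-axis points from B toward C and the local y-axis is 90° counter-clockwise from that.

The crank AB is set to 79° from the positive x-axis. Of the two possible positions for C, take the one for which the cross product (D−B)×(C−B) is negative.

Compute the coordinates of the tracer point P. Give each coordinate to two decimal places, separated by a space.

A=(0,0), D=(8.00,0)
B = A + 1.00·(cos79°, sin79°) = (0.1908, 0.9816)
|BD| = 7.8706
circle(B,7.00) ∩ circle(D,8.00): a=2.9824, h=6.3329
  candidates: C₊=(3.9398,6.8931) cross=49.844; C₋=(2.3601,-5.6738) cross=-49.844
  mode - wants cross < 0 → take C=(2.3601,-5.6738) (cross=-49.844)
ex = (C−B)/|BC| = (0.3099,-0.9508); ey = (0.9508,0.3099)
P = B + -2.19·ex + 1.79·ey = (1.2140,3.6185)

1.21 3.62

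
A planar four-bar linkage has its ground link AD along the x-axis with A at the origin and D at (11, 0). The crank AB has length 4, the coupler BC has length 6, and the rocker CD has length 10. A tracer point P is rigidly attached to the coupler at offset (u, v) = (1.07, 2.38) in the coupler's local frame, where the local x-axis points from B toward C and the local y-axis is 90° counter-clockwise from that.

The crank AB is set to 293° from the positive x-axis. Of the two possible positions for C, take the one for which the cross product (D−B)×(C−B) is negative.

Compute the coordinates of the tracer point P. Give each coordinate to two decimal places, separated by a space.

4.08 -2.98

A=(0,0), D=(11.00,0)
B = A + 4.00·(cos293°, sin293°) = (1.5629, -3.6820)
|BD| = 10.1299
circle(B,6.00) ∩ circle(D,10.00): a=1.9060, h=5.6892
  candidates: C₊=(1.2707,2.3109) cross=57.631; C₋=(5.4065,-8.2893) cross=-57.631
  mode - wants cross < 0 → take C=(5.4065,-8.2893) (cross=-57.631)
ex = (C−B)/|BC| = (0.6406,-0.7679); ey = (0.7679,0.6406)
P = B + 1.07·ex + 2.38·ey = (4.0759,-2.9790)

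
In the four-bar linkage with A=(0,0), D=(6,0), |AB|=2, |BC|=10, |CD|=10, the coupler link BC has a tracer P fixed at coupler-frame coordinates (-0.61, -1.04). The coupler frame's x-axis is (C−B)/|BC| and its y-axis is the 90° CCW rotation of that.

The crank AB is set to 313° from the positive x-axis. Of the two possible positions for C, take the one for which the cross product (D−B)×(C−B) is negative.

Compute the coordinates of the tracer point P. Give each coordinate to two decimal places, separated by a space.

0.16 -1.49

A=(0,0), D=(6.00,0)
B = A + 2.00·(cos313°, sin313°) = (1.3640, -1.4627)
|BD| = 4.8613
circle(B,10.00) ∩ circle(D,10.00): a=2.4306, h=9.7001
  candidates: C₊=(0.7633,8.5192) cross=47.155; C₋=(6.6007,-9.9819) cross=-47.155
  mode - wants cross < 0 → take C=(6.6007,-9.9819) (cross=-47.155)
ex = (C−B)/|BC| = (0.5237,-0.8519); ey = (0.8519,0.5237)
P = B + -0.61·ex + -1.04·ey = (0.1586,-1.4876)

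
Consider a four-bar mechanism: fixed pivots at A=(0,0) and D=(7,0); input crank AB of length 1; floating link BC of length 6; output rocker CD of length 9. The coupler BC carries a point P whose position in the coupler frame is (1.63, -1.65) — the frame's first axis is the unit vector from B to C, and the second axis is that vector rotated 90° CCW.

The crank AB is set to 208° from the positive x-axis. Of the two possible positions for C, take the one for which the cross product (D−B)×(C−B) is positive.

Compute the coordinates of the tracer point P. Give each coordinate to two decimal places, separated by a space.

A=(0,0), D=(7.00,0)
B = A + 1.00·(cos208°, sin208°) = (-0.8829, -0.4695)
|BD| = 7.8969
circle(B,6.00) ∩ circle(D,9.00): a=1.0992, h=5.8984
  candidates: C₊=(-0.1363,5.4839) cross=46.580; C₋=(0.5650,-6.2921) cross=-46.580
  mode + wants cross > 0 → take C=(-0.1363,5.4839) (cross=46.580)
ex = (C−B)/|BC| = (0.1244,0.9922); ey = (-0.9922,0.1244)
P = B + 1.63·ex + -1.65·ey = (0.9571,0.9425)

0.96 0.94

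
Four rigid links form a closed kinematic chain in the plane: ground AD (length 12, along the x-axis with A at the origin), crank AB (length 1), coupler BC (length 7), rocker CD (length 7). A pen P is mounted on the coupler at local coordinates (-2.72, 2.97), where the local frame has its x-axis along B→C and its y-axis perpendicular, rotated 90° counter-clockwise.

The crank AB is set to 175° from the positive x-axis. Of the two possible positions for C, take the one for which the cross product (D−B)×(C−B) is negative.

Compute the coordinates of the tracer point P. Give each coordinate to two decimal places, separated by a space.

-2.39 3.86

A=(0,0), D=(12.00,0)
B = A + 1.00·(cos175°, sin175°) = (-0.9962, 0.0872)
|BD| = 12.9965
circle(B,7.00) ∩ circle(D,7.00): a=6.4982, h=2.6025
  candidates: C₊=(5.5194,2.6460) cross=33.823; C₋=(5.4845,-2.5588) cross=-33.823
  mode - wants cross < 0 → take C=(5.4845,-2.5588) (cross=-33.823)
ex = (C−B)/|BC| = (0.9258,-0.3780); ey = (0.3780,0.9258)
P = B + -2.72·ex + 2.97·ey = (-2.3917,3.8650)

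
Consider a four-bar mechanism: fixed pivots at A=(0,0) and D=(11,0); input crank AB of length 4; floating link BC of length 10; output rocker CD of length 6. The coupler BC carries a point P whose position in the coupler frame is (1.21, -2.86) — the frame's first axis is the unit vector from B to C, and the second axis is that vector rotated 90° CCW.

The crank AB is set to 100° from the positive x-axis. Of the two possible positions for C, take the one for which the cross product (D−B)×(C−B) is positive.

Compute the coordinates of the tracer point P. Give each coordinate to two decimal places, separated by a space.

A=(0,0), D=(11.00,0)
B = A + 4.00·(cos100°, sin100°) = (-0.6946, 3.9392)
|BD| = 12.3402
circle(B,10.00) ∩ circle(D,6.00): a=8.7633, h=4.8172
  candidates: C₊=(9.1479,5.7070) cross=59.445; C₋=(6.0724,-3.4233) cross=-59.445
  mode + wants cross > 0 → take C=(9.1479,5.7070) (cross=59.445)
ex = (C−B)/|BC| = (0.9843,0.1768); ey = (-0.1768,0.9843)
P = B + 1.21·ex + -2.86·ey = (1.0019,1.3382)

1.00 1.34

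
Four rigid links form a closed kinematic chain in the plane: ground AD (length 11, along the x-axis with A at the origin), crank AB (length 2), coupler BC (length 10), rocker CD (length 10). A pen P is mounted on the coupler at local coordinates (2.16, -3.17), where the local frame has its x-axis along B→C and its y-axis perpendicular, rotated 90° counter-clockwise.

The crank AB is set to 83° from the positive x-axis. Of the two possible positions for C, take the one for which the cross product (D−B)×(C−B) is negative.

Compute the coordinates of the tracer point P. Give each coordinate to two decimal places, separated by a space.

A=(0,0), D=(11.00,0)
B = A + 2.00·(cos83°, sin83°) = (0.2437, 1.9851)
|BD| = 10.9379
circle(B,10.00) ∩ circle(D,10.00): a=5.4690, h=8.3720
  candidates: C₊=(7.1413,9.2255) cross=91.572; C₋=(4.1025,-7.2404) cross=-91.572
  mode - wants cross < 0 → take C=(4.1025,-7.2404) (cross=-91.572)
ex = (C−B)/|BC| = (0.3859,-0.9226); ey = (0.9226,0.3859)
P = B + 2.16·ex + -3.17·ey = (-1.8473,-1.2308)

-1.85 -1.23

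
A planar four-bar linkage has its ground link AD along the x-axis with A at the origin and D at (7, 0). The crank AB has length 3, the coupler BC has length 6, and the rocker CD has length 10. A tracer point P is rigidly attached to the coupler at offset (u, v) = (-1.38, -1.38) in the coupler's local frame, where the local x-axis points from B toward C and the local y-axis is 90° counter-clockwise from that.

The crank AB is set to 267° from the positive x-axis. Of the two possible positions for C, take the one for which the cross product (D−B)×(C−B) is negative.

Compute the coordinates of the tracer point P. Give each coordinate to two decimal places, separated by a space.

A=(0,0), D=(7.00,0)
B = A + 3.00·(cos267°, sin267°) = (-0.1570, -2.9959)
|BD| = 7.7587
circle(B,6.00) ∩ circle(D,10.00): a=-0.2450, h=5.9950
  candidates: C₊=(-2.6979,2.4396) cross=46.514; C₋=(1.9318,-8.6205) cross=-46.514
  mode - wants cross < 0 → take C=(1.9318,-8.6205) (cross=-46.514)
ex = (C−B)/|BC| = (0.3481,-0.9374); ey = (0.9374,0.3481)
P = B + -1.38·ex + -1.38·ey = (-1.9311,-2.1827)

-1.93 -2.18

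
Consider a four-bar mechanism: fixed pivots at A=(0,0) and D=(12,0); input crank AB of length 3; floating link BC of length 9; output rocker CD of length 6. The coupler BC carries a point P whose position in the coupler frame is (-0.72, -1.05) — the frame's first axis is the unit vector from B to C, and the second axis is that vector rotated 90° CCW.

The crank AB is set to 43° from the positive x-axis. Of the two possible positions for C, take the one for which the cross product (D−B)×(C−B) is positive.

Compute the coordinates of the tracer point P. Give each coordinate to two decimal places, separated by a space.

A=(0,0), D=(12.00,0)
B = A + 3.00·(cos43°, sin43°) = (2.1941, 2.0460)
|BD| = 10.0171
circle(B,9.00) ∩ circle(D,6.00): a=7.2547, h=5.3263
  candidates: C₊=(10.3837,5.7782) cross=53.354; C₋=(8.2079,-4.6498) cross=-53.354
  mode + wants cross > 0 → take C=(10.3837,5.7782) (cross=53.354)
ex = (C−B)/|BC| = (0.9100,0.4147); ey = (-0.4147,0.9100)
P = B + -0.72·ex + -1.05·ey = (1.9743,0.7920)

1.97 0.79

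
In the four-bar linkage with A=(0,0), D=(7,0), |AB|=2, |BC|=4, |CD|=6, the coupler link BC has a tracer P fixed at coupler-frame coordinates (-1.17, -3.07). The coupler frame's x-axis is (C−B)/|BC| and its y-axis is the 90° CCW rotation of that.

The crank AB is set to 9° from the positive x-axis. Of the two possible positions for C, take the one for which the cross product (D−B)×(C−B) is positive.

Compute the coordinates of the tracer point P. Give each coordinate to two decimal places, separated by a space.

4.76 -1.43

A=(0,0), D=(7.00,0)
B = A + 2.00·(cos9°, sin9°) = (1.9754, 0.3129)
|BD| = 5.0344
circle(B,4.00) ∩ circle(D,6.00): a=0.5308, h=3.9646
  candidates: C₊=(2.7516,4.2368) cross=19.959; C₋=(2.2588,-3.6771) cross=-19.959
  mode + wants cross > 0 → take C=(2.7516,4.2368) (cross=19.959)
ex = (C−B)/|BC| = (0.1940,0.9810); ey = (-0.9810,0.1940)
P = B + -1.17·ex + -3.07·ey = (4.7600,-1.4306)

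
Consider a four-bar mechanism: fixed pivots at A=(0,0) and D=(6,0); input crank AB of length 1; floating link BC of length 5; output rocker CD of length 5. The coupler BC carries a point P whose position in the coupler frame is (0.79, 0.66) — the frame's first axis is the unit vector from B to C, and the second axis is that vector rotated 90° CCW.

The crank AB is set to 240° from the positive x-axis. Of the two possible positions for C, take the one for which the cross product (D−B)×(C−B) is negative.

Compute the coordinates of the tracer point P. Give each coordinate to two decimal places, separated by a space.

A=(0,0), D=(6.00,0)
B = A + 1.00·(cos240°, sin240°) = (-0.5000, -0.8660)
|BD| = 6.5574
circle(B,5.00) ∩ circle(D,5.00): a=3.2787, h=3.7749
  candidates: C₊=(2.2515,3.3088) cross=24.754; C₋=(3.2485,-4.1749) cross=-24.754
  mode - wants cross < 0 → take C=(3.2485,-4.1749) (cross=-24.754)
ex = (C−B)/|BC| = (0.7497,-0.6618); ey = (0.6618,0.7497)
P = B + 0.79·ex + 0.66·ey = (0.5290,-0.8940)

0.53 -0.89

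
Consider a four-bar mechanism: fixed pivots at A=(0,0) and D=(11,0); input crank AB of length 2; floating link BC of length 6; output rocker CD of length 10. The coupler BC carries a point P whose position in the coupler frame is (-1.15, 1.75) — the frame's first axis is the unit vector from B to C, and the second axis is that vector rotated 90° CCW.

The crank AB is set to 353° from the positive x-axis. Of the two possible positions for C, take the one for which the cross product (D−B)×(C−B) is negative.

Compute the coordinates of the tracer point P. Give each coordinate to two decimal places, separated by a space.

A=(0,0), D=(11.00,0)
B = A + 2.00·(cos353°, sin353°) = (1.9851, -0.2437)
|BD| = 9.0182
circle(B,6.00) ∩ circle(D,10.00): a=0.9607, h=5.9226
  candidates: C₊=(2.7854,5.7026) cross=53.411; C₋=(3.1055,-6.1382) cross=-53.411
  mode - wants cross < 0 → take C=(3.1055,-6.1382) (cross=-53.411)
ex = (C−B)/|BC| = (0.1867,-0.9824); ey = (0.9824,0.1867)
P = B + -1.15·ex + 1.75·ey = (3.4896,1.2128)

3.49 1.21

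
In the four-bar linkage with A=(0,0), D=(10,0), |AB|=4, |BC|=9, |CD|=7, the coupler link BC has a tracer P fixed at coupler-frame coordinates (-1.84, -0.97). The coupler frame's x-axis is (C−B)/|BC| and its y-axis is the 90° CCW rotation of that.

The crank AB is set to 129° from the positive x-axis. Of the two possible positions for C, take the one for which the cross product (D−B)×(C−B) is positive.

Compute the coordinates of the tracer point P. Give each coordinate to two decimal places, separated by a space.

-3.98 1.63

A=(0,0), D=(10.00,0)
B = A + 4.00·(cos129°, sin129°) = (-2.5173, 3.1086)
|BD| = 12.8975
circle(B,9.00) ∩ circle(D,7.00): a=7.6893, h=4.6770
  candidates: C₊=(6.0726,5.7944) cross=60.322; C₋=(3.8181,-3.2839) cross=-60.322
  mode + wants cross > 0 → take C=(6.0726,5.7944) (cross=60.322)
ex = (C−B)/|BC| = (0.9544,0.2984); ey = (-0.2984,0.9544)
P = B + -1.84·ex + -0.97·ey = (-3.9840,1.6337)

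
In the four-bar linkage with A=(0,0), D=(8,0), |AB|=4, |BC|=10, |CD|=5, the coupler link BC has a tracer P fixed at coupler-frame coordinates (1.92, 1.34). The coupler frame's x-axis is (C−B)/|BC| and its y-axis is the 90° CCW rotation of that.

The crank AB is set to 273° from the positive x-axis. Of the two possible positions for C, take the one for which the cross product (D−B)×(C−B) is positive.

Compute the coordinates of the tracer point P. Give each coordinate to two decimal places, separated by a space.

A=(0,0), D=(8.00,0)
B = A + 4.00·(cos273°, sin273°) = (0.2093, -3.9945)
|BD| = 8.7550
circle(B,10.00) ∩ circle(D,5.00): a=8.6608, h=4.9991
  candidates: C₊=(5.6353,4.4055) cross=43.767; C₋=(10.1970,-4.4915) cross=-43.767
  mode + wants cross > 0 → take C=(5.6353,4.4055) (cross=43.767)
ex = (C−B)/|BC| = (0.5426,0.8400); ey = (-0.8400,0.5426)
P = B + 1.92·ex + 1.34·ey = (0.1255,-1.6547)

0.13 -1.65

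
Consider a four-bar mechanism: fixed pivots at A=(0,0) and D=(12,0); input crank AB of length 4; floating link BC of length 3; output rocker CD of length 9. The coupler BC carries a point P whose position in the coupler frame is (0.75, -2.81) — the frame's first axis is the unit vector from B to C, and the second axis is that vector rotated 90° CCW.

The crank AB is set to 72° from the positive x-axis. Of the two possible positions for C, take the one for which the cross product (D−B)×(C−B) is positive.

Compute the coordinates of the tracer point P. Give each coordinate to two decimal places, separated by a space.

2.56 1.21

A=(0,0), D=(12.00,0)
B = A + 4.00·(cos72°, sin72°) = (1.2361, 3.8042)
|BD| = 11.4164
circle(B,3.00) ∩ circle(D,9.00): a=2.5548, h=1.5725
  candidates: C₊=(4.1689,4.4355) cross=17.952; C₋=(3.1209,1.4703) cross=-17.952
  mode + wants cross > 0 → take C=(4.1689,4.4355) (cross=17.952)
ex = (C−B)/|BC| = (0.9776,0.2104); ey = (-0.2104,0.9776)
P = B + 0.75·ex + -2.81·ey = (2.5606,1.2150)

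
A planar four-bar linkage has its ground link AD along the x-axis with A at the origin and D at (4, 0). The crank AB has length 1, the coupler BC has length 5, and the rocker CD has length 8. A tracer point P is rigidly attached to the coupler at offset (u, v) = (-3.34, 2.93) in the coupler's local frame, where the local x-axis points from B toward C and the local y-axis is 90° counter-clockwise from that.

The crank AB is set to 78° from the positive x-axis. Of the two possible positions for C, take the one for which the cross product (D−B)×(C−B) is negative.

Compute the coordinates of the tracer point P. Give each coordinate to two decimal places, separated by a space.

A=(0,0), D=(4.00,0)
B = A + 1.00·(cos78°, sin78°) = (0.2079, 0.9781)
|BD| = 3.9162
circle(B,5.00) ∩ circle(D,8.00): a=-3.0212, h=3.9840
  candidates: C₊=(-1.7224,5.5905) cross=15.602; C₋=(-3.7126,-2.1250) cross=-15.602
  mode - wants cross < 0 → take C=(-3.7126,-2.1250) (cross=-15.602)
ex = (C−B)/|BC| = (-0.7841,-0.6206); ey = (0.6206,-0.7841)
P = B + -3.34·ex + 2.93·ey = (4.6453,0.7536)

4.65 0.75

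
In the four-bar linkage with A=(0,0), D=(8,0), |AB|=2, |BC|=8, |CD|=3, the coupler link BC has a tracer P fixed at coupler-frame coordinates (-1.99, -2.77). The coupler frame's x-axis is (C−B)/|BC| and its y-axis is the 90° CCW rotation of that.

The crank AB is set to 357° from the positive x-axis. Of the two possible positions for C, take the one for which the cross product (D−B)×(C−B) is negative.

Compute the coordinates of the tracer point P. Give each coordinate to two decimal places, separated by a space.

A=(0,0), D=(8.00,0)
B = A + 2.00·(cos357°, sin357°) = (1.9973, -0.1047)
|BD| = 6.0037
circle(B,8.00) ∩ circle(D,3.00): a=7.5824, h=2.5510
  candidates: C₊=(9.5340,2.5781) cross=15.315; C₋=(9.6230,-2.5231) cross=-15.315
  mode - wants cross < 0 → take C=(9.6230,-2.5231) (cross=-15.315)
ex = (C−B)/|BC| = (0.9532,-0.3023); ey = (0.3023,0.9532)
P = B + -1.99·ex + -2.77·ey = (-0.7370,-2.1435)

-0.74 -2.14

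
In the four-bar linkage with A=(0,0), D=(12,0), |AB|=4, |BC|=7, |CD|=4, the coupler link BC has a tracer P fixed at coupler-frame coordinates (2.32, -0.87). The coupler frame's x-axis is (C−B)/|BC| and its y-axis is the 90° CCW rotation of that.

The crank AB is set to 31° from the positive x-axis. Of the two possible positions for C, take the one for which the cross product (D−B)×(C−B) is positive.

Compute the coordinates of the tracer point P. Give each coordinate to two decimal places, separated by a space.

5.88 1.72

A=(0,0), D=(12.00,0)
B = A + 4.00·(cos31°, sin31°) = (3.4287, 2.0602)
|BD| = 8.8154
circle(B,7.00) ∩ circle(D,4.00): a=6.2794, h=3.0933
  candidates: C₊=(10.2571,3.6003) cross=27.269; C₋=(8.8113,-2.4150) cross=-27.269
  mode + wants cross > 0 → take C=(10.2571,3.6003) (cross=27.269)
ex = (C−B)/|BC| = (0.9755,0.2200); ey = (-0.2200,0.9755)
P = B + 2.32·ex + -0.87·ey = (5.8832,1.7219)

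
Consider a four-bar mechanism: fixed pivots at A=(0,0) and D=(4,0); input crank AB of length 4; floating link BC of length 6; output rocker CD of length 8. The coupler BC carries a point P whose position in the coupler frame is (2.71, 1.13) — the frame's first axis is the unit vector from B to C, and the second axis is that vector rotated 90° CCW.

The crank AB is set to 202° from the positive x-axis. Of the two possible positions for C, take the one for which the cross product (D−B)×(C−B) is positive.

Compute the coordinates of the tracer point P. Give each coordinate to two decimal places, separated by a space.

-4.35 1.37

A=(0,0), D=(4.00,0)
B = A + 4.00·(cos202°, sin202°) = (-3.7087, -1.4984)
|BD| = 7.8530
circle(B,6.00) ∩ circle(D,8.00): a=2.1438, h=5.6040
  candidates: C₊=(-2.6737,4.4116) cross=44.008; C₋=(-0.5351,-6.5904) cross=-44.008
  mode + wants cross > 0 → take C=(-2.6737,4.4116) (cross=44.008)
ex = (C−B)/|BC| = (0.1725,0.9850); ey = (-0.9850,0.1725)
P = B + 2.71·ex + 1.13·ey = (-4.3543,1.3659)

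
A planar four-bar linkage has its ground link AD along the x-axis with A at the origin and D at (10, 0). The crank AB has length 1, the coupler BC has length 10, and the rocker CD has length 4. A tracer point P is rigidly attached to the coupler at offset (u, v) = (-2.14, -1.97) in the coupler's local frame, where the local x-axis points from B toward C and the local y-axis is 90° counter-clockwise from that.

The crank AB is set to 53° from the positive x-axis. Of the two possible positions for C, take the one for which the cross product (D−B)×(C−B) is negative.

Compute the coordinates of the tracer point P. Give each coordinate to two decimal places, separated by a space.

A=(0,0), D=(10.00,0)
B = A + 1.00·(cos53°, sin53°) = (0.6018, 0.7986)
|BD| = 9.4321
circle(B,10.00) ∩ circle(D,4.00): a=9.1689, h=3.9913
  candidates: C₊=(10.0758,3.9993) cross=37.647; C₋=(9.3999,-3.9547) cross=-37.647
  mode - wants cross < 0 → take C=(9.3999,-3.9547) (cross=-37.647)
ex = (C−B)/|BC| = (0.8798,-0.4753); ey = (0.4753,0.8798)
P = B + -2.14·ex + -1.97·ey = (-2.2174,0.0826)

-2.22 0.08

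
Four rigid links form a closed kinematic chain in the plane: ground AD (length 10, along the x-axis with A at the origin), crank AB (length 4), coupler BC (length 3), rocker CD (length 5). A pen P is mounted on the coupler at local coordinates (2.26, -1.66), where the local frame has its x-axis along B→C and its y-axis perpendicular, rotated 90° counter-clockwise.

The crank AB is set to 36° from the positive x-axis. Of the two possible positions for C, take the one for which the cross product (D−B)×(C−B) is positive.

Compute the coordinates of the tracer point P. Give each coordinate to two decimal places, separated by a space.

A=(0,0), D=(10.00,0)
B = A + 4.00·(cos36°, sin36°) = (3.2361, 2.3511)
|BD| = 7.1609
circle(B,3.00) ∩ circle(D,5.00): a=2.4633, h=1.7124
  candidates: C₊=(6.1250,3.1598) cross=12.262; C₋=(5.0006,-0.0751) cross=-12.262
  mode + wants cross > 0 → take C=(6.1250,3.1598) (cross=12.262)
ex = (C−B)/|BC| = (0.9630,0.2696); ey = (-0.2696,0.9630)
P = B + 2.26·ex + -1.66·ey = (5.8599,1.3618)

5.86 1.36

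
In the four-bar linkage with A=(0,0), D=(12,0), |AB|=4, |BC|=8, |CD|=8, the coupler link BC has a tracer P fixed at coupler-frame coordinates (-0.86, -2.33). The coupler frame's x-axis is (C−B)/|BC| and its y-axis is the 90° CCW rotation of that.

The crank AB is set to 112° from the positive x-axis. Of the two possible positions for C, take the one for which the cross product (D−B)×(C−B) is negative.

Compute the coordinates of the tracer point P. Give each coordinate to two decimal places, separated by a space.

-3.74 2.64

A=(0,0), D=(12.00,0)
B = A + 4.00·(cos112°, sin112°) = (-1.4984, 3.7087)
|BD| = 13.9987
circle(B,8.00) ∩ circle(D,8.00): a=6.9993, h=3.8742
  candidates: C₊=(6.2772,5.5901) cross=54.234; C₋=(4.2244,-1.8814) cross=-54.234
  mode - wants cross < 0 → take C=(4.2244,-1.8814) (cross=-54.234)
ex = (C−B)/|BC| = (0.7154,-0.6988); ey = (0.6988,0.7154)
P = B + -0.86·ex + -2.33·ey = (-3.7418,2.6429)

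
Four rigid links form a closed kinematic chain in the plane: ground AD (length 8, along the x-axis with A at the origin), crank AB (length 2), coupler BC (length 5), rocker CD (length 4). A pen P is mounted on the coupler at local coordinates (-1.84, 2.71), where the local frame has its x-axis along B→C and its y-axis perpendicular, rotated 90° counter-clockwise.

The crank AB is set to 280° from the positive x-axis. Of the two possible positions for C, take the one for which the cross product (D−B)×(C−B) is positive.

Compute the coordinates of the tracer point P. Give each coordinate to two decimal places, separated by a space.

-2.80 -1.06

A=(0,0), D=(8.00,0)
B = A + 2.00·(cos280°, sin280°) = (0.3473, -1.9696)
|BD| = 7.9021
circle(B,5.00) ∩ circle(D,4.00): a=4.5205, h=2.1366
  candidates: C₊=(4.1926,1.2263) cross=16.883; C₋=(5.2577,-2.9120) cross=-16.883
  mode + wants cross > 0 → take C=(4.1926,1.2263) (cross=16.883)
ex = (C−B)/|BC| = (0.7691,0.6392); ey = (-0.6392,0.7691)
P = B + -1.84·ex + 2.71·ey = (-2.7999,-1.0615)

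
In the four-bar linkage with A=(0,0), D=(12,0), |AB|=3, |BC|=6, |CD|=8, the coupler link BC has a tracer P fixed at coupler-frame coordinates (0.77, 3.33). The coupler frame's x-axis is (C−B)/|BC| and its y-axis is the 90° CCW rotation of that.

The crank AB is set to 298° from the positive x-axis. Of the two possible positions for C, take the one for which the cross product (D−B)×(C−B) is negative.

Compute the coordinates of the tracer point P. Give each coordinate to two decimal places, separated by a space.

3.82 -0.23

A=(0,0), D=(12.00,0)
B = A + 3.00·(cos298°, sin298°) = (1.4084, -2.6488)
|BD| = 10.9178
circle(B,6.00) ∩ circle(D,8.00): a=4.1766, h=4.3077
  candidates: C₊=(4.4151,2.5435) cross=47.030; C₋=(6.5053,-5.8145) cross=-47.030
  mode - wants cross < 0 → take C=(6.5053,-5.8145) (cross=-47.030)
ex = (C−B)/|BC| = (0.8495,-0.5276); ey = (0.5276,0.8495)
P = B + 0.77·ex + 3.33·ey = (3.8195,-0.2263)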